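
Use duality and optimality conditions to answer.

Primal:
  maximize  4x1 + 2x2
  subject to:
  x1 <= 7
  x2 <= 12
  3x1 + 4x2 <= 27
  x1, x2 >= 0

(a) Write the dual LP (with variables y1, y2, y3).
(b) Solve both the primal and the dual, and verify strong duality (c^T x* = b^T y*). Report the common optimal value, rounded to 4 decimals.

The standard primal-dual pair for 'max c^T x s.t. A x <= b, x >= 0' is:
  Dual:  min b^T y  s.t.  A^T y >= c,  y >= 0.

So the dual LP is:
  minimize  7y1 + 12y2 + 27y3
  subject to:
    y1 + 3y3 >= 4
    y2 + 4y3 >= 2
    y1, y2, y3 >= 0

Solving the primal: x* = (7, 1.5).
  primal value c^T x* = 31.
Solving the dual: y* = (2.5, 0, 0.5).
  dual value b^T y* = 31.
Strong duality: c^T x* = b^T y*. Confirmed.

31


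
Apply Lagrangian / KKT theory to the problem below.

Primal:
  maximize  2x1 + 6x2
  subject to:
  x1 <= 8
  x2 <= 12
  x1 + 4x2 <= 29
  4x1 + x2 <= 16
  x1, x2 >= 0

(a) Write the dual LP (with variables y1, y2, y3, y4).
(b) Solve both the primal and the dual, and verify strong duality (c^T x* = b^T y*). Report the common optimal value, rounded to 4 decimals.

The standard primal-dual pair for 'max c^T x s.t. A x <= b, x >= 0' is:
  Dual:  min b^T y  s.t.  A^T y >= c,  y >= 0.

So the dual LP is:
  minimize  8y1 + 12y2 + 29y3 + 16y4
  subject to:
    y1 + y3 + 4y4 >= 2
    y2 + 4y3 + y4 >= 6
    y1, y2, y3, y4 >= 0

Solving the primal: x* = (2.3333, 6.6667).
  primal value c^T x* = 44.6667.
Solving the dual: y* = (0, 0, 1.4667, 0.1333).
  dual value b^T y* = 44.6667.
Strong duality: c^T x* = b^T y*. Confirmed.

44.6667


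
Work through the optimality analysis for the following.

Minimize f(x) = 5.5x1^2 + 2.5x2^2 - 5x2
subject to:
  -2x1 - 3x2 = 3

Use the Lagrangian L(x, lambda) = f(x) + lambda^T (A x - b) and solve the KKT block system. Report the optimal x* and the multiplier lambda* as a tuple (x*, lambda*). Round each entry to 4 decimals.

Form the Lagrangian:
  L(x, lambda) = (1/2) x^T Q x + c^T x + lambda^T (A x - b)
Stationarity (grad_x L = 0): Q x + c + A^T lambda = 0.
Primal feasibility: A x = b.

This gives the KKT block system:
  [ Q   A^T ] [ x     ]   [-c ]
  [ A    0  ] [ lambda ] = [ b ]

Solving the linear system:
  x*      = (-0.5042, -0.6639)
  lambda* = (-2.7731)
  f(x*)   = 5.8193

x* = (-0.5042, -0.6639), lambda* = (-2.7731)


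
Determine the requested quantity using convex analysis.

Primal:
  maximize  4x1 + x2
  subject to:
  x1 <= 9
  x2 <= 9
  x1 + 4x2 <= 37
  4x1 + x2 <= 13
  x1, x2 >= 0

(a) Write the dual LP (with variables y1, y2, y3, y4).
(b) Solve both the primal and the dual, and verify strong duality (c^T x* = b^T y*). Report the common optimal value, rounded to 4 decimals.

The standard primal-dual pair for 'max c^T x s.t. A x <= b, x >= 0' is:
  Dual:  min b^T y  s.t.  A^T y >= c,  y >= 0.

So the dual LP is:
  minimize  9y1 + 9y2 + 37y3 + 13y4
  subject to:
    y1 + y3 + 4y4 >= 4
    y2 + 4y3 + y4 >= 1
    y1, y2, y3, y4 >= 0

Solving the primal: x* = (1, 9).
  primal value c^T x* = 13.
Solving the dual: y* = (0, 0, 0, 1).
  dual value b^T y* = 13.
Strong duality: c^T x* = b^T y*. Confirmed.

13


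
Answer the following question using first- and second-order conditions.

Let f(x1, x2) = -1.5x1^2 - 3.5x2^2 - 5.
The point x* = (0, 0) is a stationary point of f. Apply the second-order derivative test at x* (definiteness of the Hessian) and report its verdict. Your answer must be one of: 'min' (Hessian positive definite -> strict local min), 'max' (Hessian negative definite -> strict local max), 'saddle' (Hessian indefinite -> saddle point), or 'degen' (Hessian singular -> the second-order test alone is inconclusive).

Compute the Hessian H = grad^2 f:
  H = [[-3, 0], [0, -7]]
Verify stationarity: grad f(x*) = H x* + g = (0, 0).
Eigenvalues of H: -7, -3.
Both eigenvalues < 0, so H is negative definite -> x* is a strict local max.

max


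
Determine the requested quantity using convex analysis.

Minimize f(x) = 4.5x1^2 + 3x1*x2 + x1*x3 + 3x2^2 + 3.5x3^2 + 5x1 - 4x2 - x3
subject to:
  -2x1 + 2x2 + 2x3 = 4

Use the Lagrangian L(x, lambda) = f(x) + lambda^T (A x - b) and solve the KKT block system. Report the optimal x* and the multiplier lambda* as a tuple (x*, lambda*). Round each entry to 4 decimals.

Form the Lagrangian:
  L(x, lambda) = (1/2) x^T Q x + c^T x + lambda^T (A x - b)
Stationarity (grad_x L = 0): Q x + c + A^T lambda = 0.
Primal feasibility: A x = b.

This gives the KKT block system:
  [ Q   A^T ] [ x     ]   [-c ]
  [ A    0  ] [ lambda ] = [ b ]

Solving the linear system:
  x*      = (-0.8373, 0.9856, 0.177)
  lambda* = (0.299)
  f(x*)   = -4.7512

x* = (-0.8373, 0.9856, 0.177), lambda* = (0.299)


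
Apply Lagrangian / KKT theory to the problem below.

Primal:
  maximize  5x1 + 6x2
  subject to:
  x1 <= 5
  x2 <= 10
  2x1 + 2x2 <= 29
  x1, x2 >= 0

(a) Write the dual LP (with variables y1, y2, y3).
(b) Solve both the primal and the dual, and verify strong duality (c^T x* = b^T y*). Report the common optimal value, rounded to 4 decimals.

The standard primal-dual pair for 'max c^T x s.t. A x <= b, x >= 0' is:
  Dual:  min b^T y  s.t.  A^T y >= c,  y >= 0.

So the dual LP is:
  minimize  5y1 + 10y2 + 29y3
  subject to:
    y1 + 2y3 >= 5
    y2 + 2y3 >= 6
    y1, y2, y3 >= 0

Solving the primal: x* = (4.5, 10).
  primal value c^T x* = 82.5.
Solving the dual: y* = (0, 1, 2.5).
  dual value b^T y* = 82.5.
Strong duality: c^T x* = b^T y*. Confirmed.

82.5


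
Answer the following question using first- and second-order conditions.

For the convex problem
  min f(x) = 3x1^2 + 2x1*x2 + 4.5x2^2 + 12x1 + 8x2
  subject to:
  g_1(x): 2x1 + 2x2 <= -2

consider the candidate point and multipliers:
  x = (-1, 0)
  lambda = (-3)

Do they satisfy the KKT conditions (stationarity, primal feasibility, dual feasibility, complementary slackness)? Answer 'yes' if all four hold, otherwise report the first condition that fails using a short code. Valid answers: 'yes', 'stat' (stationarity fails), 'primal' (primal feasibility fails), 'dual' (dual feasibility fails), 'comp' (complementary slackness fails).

Gradient of f: grad f(x) = Q x + c = (6, 6)
Constraint values g_i(x) = a_i^T x - b_i:
  g_1((-1, 0)) = 0
Stationarity residual: grad f(x) + sum_i lambda_i a_i = (0, 0)
  -> stationarity OK
Primal feasibility (all g_i <= 0): OK
Dual feasibility (all lambda_i >= 0): FAILS
Complementary slackness (lambda_i * g_i(x) = 0 for all i): OK

Verdict: the first failing condition is dual_feasibility -> dual.

dual


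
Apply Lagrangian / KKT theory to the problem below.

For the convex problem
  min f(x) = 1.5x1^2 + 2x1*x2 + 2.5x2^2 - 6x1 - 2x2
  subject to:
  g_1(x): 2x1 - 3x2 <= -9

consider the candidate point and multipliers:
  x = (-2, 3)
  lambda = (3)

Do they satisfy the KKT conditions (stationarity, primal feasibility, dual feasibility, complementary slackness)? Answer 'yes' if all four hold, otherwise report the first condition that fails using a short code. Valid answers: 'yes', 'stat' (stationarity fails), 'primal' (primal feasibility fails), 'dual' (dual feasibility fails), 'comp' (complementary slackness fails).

Gradient of f: grad f(x) = Q x + c = (-6, 9)
Constraint values g_i(x) = a_i^T x - b_i:
  g_1((-2, 3)) = -4
Stationarity residual: grad f(x) + sum_i lambda_i a_i = (0, 0)
  -> stationarity OK
Primal feasibility (all g_i <= 0): OK
Dual feasibility (all lambda_i >= 0): OK
Complementary slackness (lambda_i * g_i(x) = 0 for all i): FAILS

Verdict: the first failing condition is complementary_slackness -> comp.

comp


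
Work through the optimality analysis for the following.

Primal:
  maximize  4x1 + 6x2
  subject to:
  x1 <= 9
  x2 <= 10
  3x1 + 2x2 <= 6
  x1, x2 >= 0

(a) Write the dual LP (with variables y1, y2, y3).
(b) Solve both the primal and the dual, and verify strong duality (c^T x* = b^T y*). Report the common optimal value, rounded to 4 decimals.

The standard primal-dual pair for 'max c^T x s.t. A x <= b, x >= 0' is:
  Dual:  min b^T y  s.t.  A^T y >= c,  y >= 0.

So the dual LP is:
  minimize  9y1 + 10y2 + 6y3
  subject to:
    y1 + 3y3 >= 4
    y2 + 2y3 >= 6
    y1, y2, y3 >= 0

Solving the primal: x* = (0, 3).
  primal value c^T x* = 18.
Solving the dual: y* = (0, 0, 3).
  dual value b^T y* = 18.
Strong duality: c^T x* = b^T y*. Confirmed.

18


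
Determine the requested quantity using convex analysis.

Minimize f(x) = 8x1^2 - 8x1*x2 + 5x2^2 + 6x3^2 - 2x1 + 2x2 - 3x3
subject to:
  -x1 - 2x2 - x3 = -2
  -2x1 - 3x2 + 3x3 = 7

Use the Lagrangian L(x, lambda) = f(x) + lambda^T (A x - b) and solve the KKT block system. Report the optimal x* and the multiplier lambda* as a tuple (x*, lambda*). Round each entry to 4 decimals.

Form the Lagrangian:
  L(x, lambda) = (1/2) x^T Q x + c^T x + lambda^T (A x - b)
Stationarity (grad_x L = 0): Q x + c + A^T lambda = 0.
Primal feasibility: A x = b.

This gives the KKT block system:
  [ Q   A^T ] [ x     ]   [-c ]
  [ A    0  ] [ lambda ] = [ b ]

Solving the linear system:
  x*      = (-0.0364, -0.0909, 2.2182)
  lambda* = (8.3336, -5.0948)
  f(x*)   = 22.7838

x* = (-0.0364, -0.0909, 2.2182), lambda* = (8.3336, -5.0948)


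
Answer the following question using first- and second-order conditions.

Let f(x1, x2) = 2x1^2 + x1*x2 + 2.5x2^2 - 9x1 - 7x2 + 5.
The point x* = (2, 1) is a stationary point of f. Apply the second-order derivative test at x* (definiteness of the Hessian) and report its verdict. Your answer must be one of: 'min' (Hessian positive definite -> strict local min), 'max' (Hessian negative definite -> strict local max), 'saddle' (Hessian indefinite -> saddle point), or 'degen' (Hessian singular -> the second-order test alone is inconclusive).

Compute the Hessian H = grad^2 f:
  H = [[4, 1], [1, 5]]
Verify stationarity: grad f(x*) = H x* + g = (0, 0).
Eigenvalues of H: 3.382, 5.618.
Both eigenvalues > 0, so H is positive definite -> x* is a strict local min.

min


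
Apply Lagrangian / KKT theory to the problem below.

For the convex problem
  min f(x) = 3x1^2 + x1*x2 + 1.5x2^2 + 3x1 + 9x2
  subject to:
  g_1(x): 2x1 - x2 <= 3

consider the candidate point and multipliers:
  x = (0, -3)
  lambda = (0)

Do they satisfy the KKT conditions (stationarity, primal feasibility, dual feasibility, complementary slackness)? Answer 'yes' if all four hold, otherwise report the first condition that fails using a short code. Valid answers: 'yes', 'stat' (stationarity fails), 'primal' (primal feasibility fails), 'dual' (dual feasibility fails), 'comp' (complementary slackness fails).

Gradient of f: grad f(x) = Q x + c = (0, 0)
Constraint values g_i(x) = a_i^T x - b_i:
  g_1((0, -3)) = 0
Stationarity residual: grad f(x) + sum_i lambda_i a_i = (0, 0)
  -> stationarity OK
Primal feasibility (all g_i <= 0): OK
Dual feasibility (all lambda_i >= 0): OK
Complementary slackness (lambda_i * g_i(x) = 0 for all i): OK

Verdict: yes, KKT holds.

yes


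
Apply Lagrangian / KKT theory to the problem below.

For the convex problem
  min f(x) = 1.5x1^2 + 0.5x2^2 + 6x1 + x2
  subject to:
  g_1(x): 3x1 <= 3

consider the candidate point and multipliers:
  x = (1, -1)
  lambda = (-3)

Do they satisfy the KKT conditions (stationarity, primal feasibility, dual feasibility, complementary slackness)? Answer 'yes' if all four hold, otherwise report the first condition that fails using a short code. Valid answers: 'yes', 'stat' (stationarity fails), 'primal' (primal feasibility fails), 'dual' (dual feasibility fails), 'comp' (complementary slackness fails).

Gradient of f: grad f(x) = Q x + c = (9, 0)
Constraint values g_i(x) = a_i^T x - b_i:
  g_1((1, -1)) = 0
Stationarity residual: grad f(x) + sum_i lambda_i a_i = (0, 0)
  -> stationarity OK
Primal feasibility (all g_i <= 0): OK
Dual feasibility (all lambda_i >= 0): FAILS
Complementary slackness (lambda_i * g_i(x) = 0 for all i): OK

Verdict: the first failing condition is dual_feasibility -> dual.

dual


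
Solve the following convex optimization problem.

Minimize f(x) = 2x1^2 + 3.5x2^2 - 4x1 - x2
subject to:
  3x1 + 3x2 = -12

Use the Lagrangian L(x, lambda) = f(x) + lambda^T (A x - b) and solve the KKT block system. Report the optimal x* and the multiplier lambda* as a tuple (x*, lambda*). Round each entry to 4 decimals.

Form the Lagrangian:
  L(x, lambda) = (1/2) x^T Q x + c^T x + lambda^T (A x - b)
Stationarity (grad_x L = 0): Q x + c + A^T lambda = 0.
Primal feasibility: A x = b.

This gives the KKT block system:
  [ Q   A^T ] [ x     ]   [-c ]
  [ A    0  ] [ lambda ] = [ b ]

Solving the linear system:
  x*      = (-2.2727, -1.7273)
  lambda* = (4.3636)
  f(x*)   = 31.5909

x* = (-2.2727, -1.7273), lambda* = (4.3636)


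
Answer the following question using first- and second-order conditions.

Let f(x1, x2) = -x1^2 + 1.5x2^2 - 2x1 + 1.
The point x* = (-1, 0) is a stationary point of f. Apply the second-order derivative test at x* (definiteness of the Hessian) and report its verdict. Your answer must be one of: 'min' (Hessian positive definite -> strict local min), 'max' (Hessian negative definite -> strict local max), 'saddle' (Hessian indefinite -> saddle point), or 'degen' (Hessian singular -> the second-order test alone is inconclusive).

Compute the Hessian H = grad^2 f:
  H = [[-2, 0], [0, 3]]
Verify stationarity: grad f(x*) = H x* + g = (0, 0).
Eigenvalues of H: -2, 3.
Eigenvalues have mixed signs, so H is indefinite -> x* is a saddle point.

saddle


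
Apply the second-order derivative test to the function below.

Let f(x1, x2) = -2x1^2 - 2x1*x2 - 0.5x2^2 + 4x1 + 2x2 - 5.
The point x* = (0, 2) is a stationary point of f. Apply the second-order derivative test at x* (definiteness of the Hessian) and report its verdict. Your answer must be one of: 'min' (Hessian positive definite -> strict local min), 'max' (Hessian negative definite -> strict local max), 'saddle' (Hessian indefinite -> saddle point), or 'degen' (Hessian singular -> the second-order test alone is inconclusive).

Compute the Hessian H = grad^2 f:
  H = [[-4, -2], [-2, -1]]
Verify stationarity: grad f(x*) = H x* + g = (0, 0).
Eigenvalues of H: -5, 0.
H has a zero eigenvalue (singular; negative semidefinite but not definite), so H is neither positive definite, negative definite, nor indefinite. The second-order test alone is inconclusive -> degen.
(Indeed, f is constant along the null direction of H through x*, so x* is not a strict local extremum.)

degen


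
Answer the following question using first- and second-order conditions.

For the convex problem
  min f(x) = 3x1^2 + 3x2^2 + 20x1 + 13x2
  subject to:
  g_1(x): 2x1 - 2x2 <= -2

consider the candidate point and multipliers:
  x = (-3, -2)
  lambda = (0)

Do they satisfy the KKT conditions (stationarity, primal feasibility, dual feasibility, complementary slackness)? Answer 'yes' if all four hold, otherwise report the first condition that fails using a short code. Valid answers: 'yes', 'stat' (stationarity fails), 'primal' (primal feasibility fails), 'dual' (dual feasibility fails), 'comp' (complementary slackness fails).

Gradient of f: grad f(x) = Q x + c = (2, 1)
Constraint values g_i(x) = a_i^T x - b_i:
  g_1((-3, -2)) = 0
Stationarity residual: grad f(x) + sum_i lambda_i a_i = (2, 1)
  -> stationarity FAILS
Primal feasibility (all g_i <= 0): OK
Dual feasibility (all lambda_i >= 0): OK
Complementary slackness (lambda_i * g_i(x) = 0 for all i): OK

Verdict: the first failing condition is stationarity -> stat.

stat


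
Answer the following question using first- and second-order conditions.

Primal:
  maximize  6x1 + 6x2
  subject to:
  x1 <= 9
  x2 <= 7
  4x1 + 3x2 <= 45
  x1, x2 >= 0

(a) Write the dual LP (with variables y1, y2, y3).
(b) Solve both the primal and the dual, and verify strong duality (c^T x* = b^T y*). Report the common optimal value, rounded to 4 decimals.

The standard primal-dual pair for 'max c^T x s.t. A x <= b, x >= 0' is:
  Dual:  min b^T y  s.t.  A^T y >= c,  y >= 0.

So the dual LP is:
  minimize  9y1 + 7y2 + 45y3
  subject to:
    y1 + 4y3 >= 6
    y2 + 3y3 >= 6
    y1, y2, y3 >= 0

Solving the primal: x* = (6, 7).
  primal value c^T x* = 78.
Solving the dual: y* = (0, 1.5, 1.5).
  dual value b^T y* = 78.
Strong duality: c^T x* = b^T y*. Confirmed.

78


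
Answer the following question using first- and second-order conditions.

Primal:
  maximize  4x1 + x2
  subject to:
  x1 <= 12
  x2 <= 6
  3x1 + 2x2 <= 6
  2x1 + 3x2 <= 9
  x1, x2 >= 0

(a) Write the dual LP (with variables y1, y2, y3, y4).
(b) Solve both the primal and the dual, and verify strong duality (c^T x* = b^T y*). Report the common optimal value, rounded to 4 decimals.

The standard primal-dual pair for 'max c^T x s.t. A x <= b, x >= 0' is:
  Dual:  min b^T y  s.t.  A^T y >= c,  y >= 0.

So the dual LP is:
  minimize  12y1 + 6y2 + 6y3 + 9y4
  subject to:
    y1 + 3y3 + 2y4 >= 4
    y2 + 2y3 + 3y4 >= 1
    y1, y2, y3, y4 >= 0

Solving the primal: x* = (2, 0).
  primal value c^T x* = 8.
Solving the dual: y* = (0, 0, 1.3333, 0).
  dual value b^T y* = 8.
Strong duality: c^T x* = b^T y*. Confirmed.

8


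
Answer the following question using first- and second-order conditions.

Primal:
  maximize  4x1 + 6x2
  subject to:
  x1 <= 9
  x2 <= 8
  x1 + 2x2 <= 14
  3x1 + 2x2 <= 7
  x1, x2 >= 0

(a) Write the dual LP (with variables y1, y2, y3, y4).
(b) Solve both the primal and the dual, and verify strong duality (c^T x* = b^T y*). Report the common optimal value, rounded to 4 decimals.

The standard primal-dual pair for 'max c^T x s.t. A x <= b, x >= 0' is:
  Dual:  min b^T y  s.t.  A^T y >= c,  y >= 0.

So the dual LP is:
  minimize  9y1 + 8y2 + 14y3 + 7y4
  subject to:
    y1 + y3 + 3y4 >= 4
    y2 + 2y3 + 2y4 >= 6
    y1, y2, y3, y4 >= 0

Solving the primal: x* = (0, 3.5).
  primal value c^T x* = 21.
Solving the dual: y* = (0, 0, 0, 3).
  dual value b^T y* = 21.
Strong duality: c^T x* = b^T y*. Confirmed.

21


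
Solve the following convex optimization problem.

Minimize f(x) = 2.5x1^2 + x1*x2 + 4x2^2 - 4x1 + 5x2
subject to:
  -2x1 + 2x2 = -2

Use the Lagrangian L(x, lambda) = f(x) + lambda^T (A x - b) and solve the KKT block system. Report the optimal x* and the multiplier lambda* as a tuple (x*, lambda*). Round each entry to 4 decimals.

Form the Lagrangian:
  L(x, lambda) = (1/2) x^T Q x + c^T x + lambda^T (A x - b)
Stationarity (grad_x L = 0): Q x + c + A^T lambda = 0.
Primal feasibility: A x = b.

This gives the KKT block system:
  [ Q   A^T ] [ x     ]   [-c ]
  [ A    0  ] [ lambda ] = [ b ]

Solving the linear system:
  x*      = (0.5333, -0.4667)
  lambda* = (-0.9)
  f(x*)   = -3.1333

x* = (0.5333, -0.4667), lambda* = (-0.9)


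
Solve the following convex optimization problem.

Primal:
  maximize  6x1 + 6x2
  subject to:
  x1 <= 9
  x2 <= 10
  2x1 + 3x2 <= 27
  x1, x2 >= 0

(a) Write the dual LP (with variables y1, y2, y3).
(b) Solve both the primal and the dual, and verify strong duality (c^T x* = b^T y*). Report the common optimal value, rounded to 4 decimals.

The standard primal-dual pair for 'max c^T x s.t. A x <= b, x >= 0' is:
  Dual:  min b^T y  s.t.  A^T y >= c,  y >= 0.

So the dual LP is:
  minimize  9y1 + 10y2 + 27y3
  subject to:
    y1 + 2y3 >= 6
    y2 + 3y3 >= 6
    y1, y2, y3 >= 0

Solving the primal: x* = (9, 3).
  primal value c^T x* = 72.
Solving the dual: y* = (2, 0, 2).
  dual value b^T y* = 72.
Strong duality: c^T x* = b^T y*. Confirmed.

72


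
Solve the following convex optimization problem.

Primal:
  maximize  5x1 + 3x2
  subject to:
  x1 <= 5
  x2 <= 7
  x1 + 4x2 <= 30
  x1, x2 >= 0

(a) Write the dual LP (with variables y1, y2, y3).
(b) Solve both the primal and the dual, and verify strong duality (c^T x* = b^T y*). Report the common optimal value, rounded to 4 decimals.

The standard primal-dual pair for 'max c^T x s.t. A x <= b, x >= 0' is:
  Dual:  min b^T y  s.t.  A^T y >= c,  y >= 0.

So the dual LP is:
  minimize  5y1 + 7y2 + 30y3
  subject to:
    y1 + y3 >= 5
    y2 + 4y3 >= 3
    y1, y2, y3 >= 0

Solving the primal: x* = (5, 6.25).
  primal value c^T x* = 43.75.
Solving the dual: y* = (4.25, 0, 0.75).
  dual value b^T y* = 43.75.
Strong duality: c^T x* = b^T y*. Confirmed.

43.75


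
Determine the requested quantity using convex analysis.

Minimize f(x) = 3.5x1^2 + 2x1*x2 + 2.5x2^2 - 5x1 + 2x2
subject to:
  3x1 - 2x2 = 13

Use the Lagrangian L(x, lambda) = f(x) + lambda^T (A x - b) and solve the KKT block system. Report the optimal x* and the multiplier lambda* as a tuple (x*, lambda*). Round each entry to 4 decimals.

Form the Lagrangian:
  L(x, lambda) = (1/2) x^T Q x + c^T x + lambda^T (A x - b)
Stationarity (grad_x L = 0): Q x + c + A^T lambda = 0.
Primal feasibility: A x = b.

This gives the KKT block system:
  [ Q   A^T ] [ x     ]   [-c ]
  [ A    0  ] [ lambda ] = [ b ]

Solving the linear system:
  x*      = (2.6289, -2.5567)
  lambda* = (-2.7629)
  f(x*)   = 8.8299

x* = (2.6289, -2.5567), lambda* = (-2.7629)


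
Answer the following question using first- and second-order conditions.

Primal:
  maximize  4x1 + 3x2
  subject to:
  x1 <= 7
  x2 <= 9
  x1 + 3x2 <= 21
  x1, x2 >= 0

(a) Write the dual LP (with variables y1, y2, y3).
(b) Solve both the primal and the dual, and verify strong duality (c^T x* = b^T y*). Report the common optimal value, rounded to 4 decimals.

The standard primal-dual pair for 'max c^T x s.t. A x <= b, x >= 0' is:
  Dual:  min b^T y  s.t.  A^T y >= c,  y >= 0.

So the dual LP is:
  minimize  7y1 + 9y2 + 21y3
  subject to:
    y1 + y3 >= 4
    y2 + 3y3 >= 3
    y1, y2, y3 >= 0

Solving the primal: x* = (7, 4.6667).
  primal value c^T x* = 42.
Solving the dual: y* = (3, 0, 1).
  dual value b^T y* = 42.
Strong duality: c^T x* = b^T y*. Confirmed.

42


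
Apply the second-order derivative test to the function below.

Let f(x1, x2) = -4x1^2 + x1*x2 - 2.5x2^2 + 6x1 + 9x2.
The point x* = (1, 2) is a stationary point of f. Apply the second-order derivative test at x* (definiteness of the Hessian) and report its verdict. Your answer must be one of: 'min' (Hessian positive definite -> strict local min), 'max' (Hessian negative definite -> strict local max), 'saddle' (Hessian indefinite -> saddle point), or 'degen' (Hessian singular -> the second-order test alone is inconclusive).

Compute the Hessian H = grad^2 f:
  H = [[-8, 1], [1, -5]]
Verify stationarity: grad f(x*) = H x* + g = (0, 0).
Eigenvalues of H: -8.3028, -4.6972.
Both eigenvalues < 0, so H is negative definite -> x* is a strict local max.

max


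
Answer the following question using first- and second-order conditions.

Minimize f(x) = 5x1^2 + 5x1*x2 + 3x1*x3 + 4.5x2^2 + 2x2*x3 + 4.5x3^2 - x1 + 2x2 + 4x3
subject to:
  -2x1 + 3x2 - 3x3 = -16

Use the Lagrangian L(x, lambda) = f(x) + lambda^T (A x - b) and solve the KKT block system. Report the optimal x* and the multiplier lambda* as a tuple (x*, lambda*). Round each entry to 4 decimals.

Form the Lagrangian:
  L(x, lambda) = (1/2) x^T Q x + c^T x + lambda^T (A x - b)
Stationarity (grad_x L = 0): Q x + c + A^T lambda = 0.
Primal feasibility: A x = b.

This gives the KKT block system:
  [ Q   A^T ] [ x     ]   [-c ]
  [ A    0  ] [ lambda ] = [ b ]

Solving the linear system:
  x*      = (2.167, -3.0051, 0.8836)
  lambda* = (4.1478)
  f(x*)   = 30.8608

x* = (2.167, -3.0051, 0.8836), lambda* = (4.1478)


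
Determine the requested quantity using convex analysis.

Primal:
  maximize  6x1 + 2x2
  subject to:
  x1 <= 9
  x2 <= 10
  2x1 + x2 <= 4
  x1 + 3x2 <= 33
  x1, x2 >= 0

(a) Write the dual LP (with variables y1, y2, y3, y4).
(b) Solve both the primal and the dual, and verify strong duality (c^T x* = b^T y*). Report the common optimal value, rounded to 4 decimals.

The standard primal-dual pair for 'max c^T x s.t. A x <= b, x >= 0' is:
  Dual:  min b^T y  s.t.  A^T y >= c,  y >= 0.

So the dual LP is:
  minimize  9y1 + 10y2 + 4y3 + 33y4
  subject to:
    y1 + 2y3 + y4 >= 6
    y2 + y3 + 3y4 >= 2
    y1, y2, y3, y4 >= 0

Solving the primal: x* = (2, 0).
  primal value c^T x* = 12.
Solving the dual: y* = (0, 0, 3, 0).
  dual value b^T y* = 12.
Strong duality: c^T x* = b^T y*. Confirmed.

12


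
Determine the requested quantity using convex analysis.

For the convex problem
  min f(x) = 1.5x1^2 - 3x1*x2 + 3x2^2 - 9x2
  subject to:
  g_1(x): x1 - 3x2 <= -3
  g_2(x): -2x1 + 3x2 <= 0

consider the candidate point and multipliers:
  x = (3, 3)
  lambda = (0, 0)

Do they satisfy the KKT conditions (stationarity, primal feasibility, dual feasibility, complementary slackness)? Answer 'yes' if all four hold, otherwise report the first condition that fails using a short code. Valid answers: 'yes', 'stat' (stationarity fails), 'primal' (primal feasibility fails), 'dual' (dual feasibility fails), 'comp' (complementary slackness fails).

Gradient of f: grad f(x) = Q x + c = (0, 0)
Constraint values g_i(x) = a_i^T x - b_i:
  g_1((3, 3)) = -3
  g_2((3, 3)) = 3
Stationarity residual: grad f(x) + sum_i lambda_i a_i = (0, 0)
  -> stationarity OK
Primal feasibility (all g_i <= 0): FAILS
Dual feasibility (all lambda_i >= 0): OK
Complementary slackness (lambda_i * g_i(x) = 0 for all i): OK

Verdict: the first failing condition is primal_feasibility -> primal.

primal


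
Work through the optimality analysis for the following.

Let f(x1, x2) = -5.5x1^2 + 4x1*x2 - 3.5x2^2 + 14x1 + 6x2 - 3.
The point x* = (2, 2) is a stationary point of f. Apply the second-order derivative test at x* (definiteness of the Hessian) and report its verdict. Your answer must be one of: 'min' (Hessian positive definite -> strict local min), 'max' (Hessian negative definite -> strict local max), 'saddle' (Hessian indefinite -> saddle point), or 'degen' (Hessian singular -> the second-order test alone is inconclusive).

Compute the Hessian H = grad^2 f:
  H = [[-11, 4], [4, -7]]
Verify stationarity: grad f(x*) = H x* + g = (0, 0).
Eigenvalues of H: -13.4721, -4.5279.
Both eigenvalues < 0, so H is negative definite -> x* is a strict local max.

max


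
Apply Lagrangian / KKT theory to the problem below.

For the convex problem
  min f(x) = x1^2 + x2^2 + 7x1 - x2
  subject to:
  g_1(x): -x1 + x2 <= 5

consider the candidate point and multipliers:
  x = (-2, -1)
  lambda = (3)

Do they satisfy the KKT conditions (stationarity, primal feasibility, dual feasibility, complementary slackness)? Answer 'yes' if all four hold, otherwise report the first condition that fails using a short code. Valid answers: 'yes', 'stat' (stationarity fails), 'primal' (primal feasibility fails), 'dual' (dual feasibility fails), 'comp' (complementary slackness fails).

Gradient of f: grad f(x) = Q x + c = (3, -3)
Constraint values g_i(x) = a_i^T x - b_i:
  g_1((-2, -1)) = -4
Stationarity residual: grad f(x) + sum_i lambda_i a_i = (0, 0)
  -> stationarity OK
Primal feasibility (all g_i <= 0): OK
Dual feasibility (all lambda_i >= 0): OK
Complementary slackness (lambda_i * g_i(x) = 0 for all i): FAILS

Verdict: the first failing condition is complementary_slackness -> comp.

comp


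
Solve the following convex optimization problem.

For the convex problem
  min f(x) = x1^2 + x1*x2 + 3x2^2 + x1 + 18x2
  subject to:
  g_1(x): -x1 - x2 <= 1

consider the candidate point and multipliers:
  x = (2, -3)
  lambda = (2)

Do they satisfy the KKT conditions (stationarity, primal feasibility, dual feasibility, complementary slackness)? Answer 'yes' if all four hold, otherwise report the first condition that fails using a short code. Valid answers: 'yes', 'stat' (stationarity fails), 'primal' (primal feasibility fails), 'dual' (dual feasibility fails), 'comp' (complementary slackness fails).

Gradient of f: grad f(x) = Q x + c = (2, 2)
Constraint values g_i(x) = a_i^T x - b_i:
  g_1((2, -3)) = 0
Stationarity residual: grad f(x) + sum_i lambda_i a_i = (0, 0)
  -> stationarity OK
Primal feasibility (all g_i <= 0): OK
Dual feasibility (all lambda_i >= 0): OK
Complementary slackness (lambda_i * g_i(x) = 0 for all i): OK

Verdict: yes, KKT holds.

yes


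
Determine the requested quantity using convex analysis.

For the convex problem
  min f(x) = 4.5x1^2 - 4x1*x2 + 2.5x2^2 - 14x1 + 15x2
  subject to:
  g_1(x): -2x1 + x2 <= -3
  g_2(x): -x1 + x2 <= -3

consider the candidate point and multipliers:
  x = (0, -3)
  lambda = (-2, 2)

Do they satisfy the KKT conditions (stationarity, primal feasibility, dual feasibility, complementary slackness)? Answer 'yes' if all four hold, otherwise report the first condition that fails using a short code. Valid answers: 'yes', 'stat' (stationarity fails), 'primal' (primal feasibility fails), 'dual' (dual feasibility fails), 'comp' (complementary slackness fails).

Gradient of f: grad f(x) = Q x + c = (-2, 0)
Constraint values g_i(x) = a_i^T x - b_i:
  g_1((0, -3)) = 0
  g_2((0, -3)) = 0
Stationarity residual: grad f(x) + sum_i lambda_i a_i = (0, 0)
  -> stationarity OK
Primal feasibility (all g_i <= 0): OK
Dual feasibility (all lambda_i >= 0): FAILS
Complementary slackness (lambda_i * g_i(x) = 0 for all i): OK

Verdict: the first failing condition is dual_feasibility -> dual.

dual


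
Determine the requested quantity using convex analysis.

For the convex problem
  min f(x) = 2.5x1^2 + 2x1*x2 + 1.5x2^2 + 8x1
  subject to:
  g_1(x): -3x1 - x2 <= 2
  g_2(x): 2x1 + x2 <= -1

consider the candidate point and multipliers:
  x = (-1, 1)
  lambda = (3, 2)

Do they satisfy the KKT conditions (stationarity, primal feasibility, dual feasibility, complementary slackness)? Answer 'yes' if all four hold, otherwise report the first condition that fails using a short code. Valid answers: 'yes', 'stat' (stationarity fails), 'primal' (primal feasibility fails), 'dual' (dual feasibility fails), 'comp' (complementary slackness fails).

Gradient of f: grad f(x) = Q x + c = (5, 1)
Constraint values g_i(x) = a_i^T x - b_i:
  g_1((-1, 1)) = 0
  g_2((-1, 1)) = 0
Stationarity residual: grad f(x) + sum_i lambda_i a_i = (0, 0)
  -> stationarity OK
Primal feasibility (all g_i <= 0): OK
Dual feasibility (all lambda_i >= 0): OK
Complementary slackness (lambda_i * g_i(x) = 0 for all i): OK

Verdict: yes, KKT holds.

yes


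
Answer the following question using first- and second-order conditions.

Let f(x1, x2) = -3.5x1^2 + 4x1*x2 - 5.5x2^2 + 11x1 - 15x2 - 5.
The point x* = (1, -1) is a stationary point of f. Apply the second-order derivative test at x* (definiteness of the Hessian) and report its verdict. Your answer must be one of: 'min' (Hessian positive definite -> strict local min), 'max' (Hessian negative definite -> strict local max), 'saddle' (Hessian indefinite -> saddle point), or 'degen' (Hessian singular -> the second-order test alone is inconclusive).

Compute the Hessian H = grad^2 f:
  H = [[-7, 4], [4, -11]]
Verify stationarity: grad f(x*) = H x* + g = (0, 0).
Eigenvalues of H: -13.4721, -4.5279.
Both eigenvalues < 0, so H is negative definite -> x* is a strict local max.

max


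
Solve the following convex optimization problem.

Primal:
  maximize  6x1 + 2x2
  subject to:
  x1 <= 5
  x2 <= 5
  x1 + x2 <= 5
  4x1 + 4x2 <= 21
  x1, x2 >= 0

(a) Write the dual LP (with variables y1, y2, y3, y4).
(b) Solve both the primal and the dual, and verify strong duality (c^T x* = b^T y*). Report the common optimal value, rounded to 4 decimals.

The standard primal-dual pair for 'max c^T x s.t. A x <= b, x >= 0' is:
  Dual:  min b^T y  s.t.  A^T y >= c,  y >= 0.

So the dual LP is:
  minimize  5y1 + 5y2 + 5y3 + 21y4
  subject to:
    y1 + y3 + 4y4 >= 6
    y2 + y3 + 4y4 >= 2
    y1, y2, y3, y4 >= 0

Solving the primal: x* = (5, 0).
  primal value c^T x* = 30.
Solving the dual: y* = (4, 0, 2, 0).
  dual value b^T y* = 30.
Strong duality: c^T x* = b^T y*. Confirmed.

30


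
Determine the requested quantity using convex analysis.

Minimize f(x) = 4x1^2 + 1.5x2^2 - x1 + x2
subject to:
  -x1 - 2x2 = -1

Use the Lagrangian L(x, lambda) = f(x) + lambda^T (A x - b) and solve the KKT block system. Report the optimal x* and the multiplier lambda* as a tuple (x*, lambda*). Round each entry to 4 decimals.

Form the Lagrangian:
  L(x, lambda) = (1/2) x^T Q x + c^T x + lambda^T (A x - b)
Stationarity (grad_x L = 0): Q x + c + A^T lambda = 0.
Primal feasibility: A x = b.

This gives the KKT block system:
  [ Q   A^T ] [ x     ]   [-c ]
  [ A    0  ] [ lambda ] = [ b ]

Solving the linear system:
  x*      = (0.2571, 0.3714)
  lambda* = (1.0571)
  f(x*)   = 0.5857

x* = (0.2571, 0.3714), lambda* = (1.0571)


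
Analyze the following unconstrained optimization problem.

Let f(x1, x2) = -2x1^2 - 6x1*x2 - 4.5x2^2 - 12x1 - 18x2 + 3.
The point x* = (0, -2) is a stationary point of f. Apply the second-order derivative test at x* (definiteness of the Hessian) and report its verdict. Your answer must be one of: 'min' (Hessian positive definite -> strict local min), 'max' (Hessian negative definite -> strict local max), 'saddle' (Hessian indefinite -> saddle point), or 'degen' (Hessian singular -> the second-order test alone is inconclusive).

Compute the Hessian H = grad^2 f:
  H = [[-4, -6], [-6, -9]]
Verify stationarity: grad f(x*) = H x* + g = (0, 0).
Eigenvalues of H: -13, 0.
H has a zero eigenvalue (singular; negative semidefinite but not definite), so H is neither positive definite, negative definite, nor indefinite. The second-order test alone is inconclusive -> degen.
(Indeed, f is constant along the null direction of H through x*, so x* is not a strict local extremum.)

degen


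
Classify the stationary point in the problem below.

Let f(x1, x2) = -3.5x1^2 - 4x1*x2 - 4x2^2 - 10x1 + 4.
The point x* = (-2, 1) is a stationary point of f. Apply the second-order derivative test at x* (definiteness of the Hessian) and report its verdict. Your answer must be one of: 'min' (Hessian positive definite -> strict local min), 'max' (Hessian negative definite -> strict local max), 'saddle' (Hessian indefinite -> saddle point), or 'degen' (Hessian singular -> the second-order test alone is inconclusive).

Compute the Hessian H = grad^2 f:
  H = [[-7, -4], [-4, -8]]
Verify stationarity: grad f(x*) = H x* + g = (0, 0).
Eigenvalues of H: -11.5311, -3.4689.
Both eigenvalues < 0, so H is negative definite -> x* is a strict local max.

max


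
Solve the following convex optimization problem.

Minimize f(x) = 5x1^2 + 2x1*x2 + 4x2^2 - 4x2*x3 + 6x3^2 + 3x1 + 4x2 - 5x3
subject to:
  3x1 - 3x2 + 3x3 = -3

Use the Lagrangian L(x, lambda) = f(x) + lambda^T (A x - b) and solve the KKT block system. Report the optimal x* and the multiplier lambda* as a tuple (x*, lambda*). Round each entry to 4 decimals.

Form the Lagrangian:
  L(x, lambda) = (1/2) x^T Q x + c^T x + lambda^T (A x - b)
Stationarity (grad_x L = 0): Q x + c + A^T lambda = 0.
Primal feasibility: A x = b.

This gives the KKT block system:
  [ Q   A^T ] [ x     ]   [-c ]
  [ A    0  ] [ lambda ] = [ b ]

Solving the linear system:
  x*      = (-0.8158, 0.3421, 0.1579)
  lambda* = (1.4912)
  f(x*)   = 1.3026

x* = (-0.8158, 0.3421, 0.1579), lambda* = (1.4912)


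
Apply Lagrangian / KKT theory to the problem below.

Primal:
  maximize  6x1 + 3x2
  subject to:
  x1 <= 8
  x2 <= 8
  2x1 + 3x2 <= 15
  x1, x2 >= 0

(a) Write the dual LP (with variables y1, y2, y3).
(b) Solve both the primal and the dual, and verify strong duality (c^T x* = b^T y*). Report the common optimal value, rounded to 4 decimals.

The standard primal-dual pair for 'max c^T x s.t. A x <= b, x >= 0' is:
  Dual:  min b^T y  s.t.  A^T y >= c,  y >= 0.

So the dual LP is:
  minimize  8y1 + 8y2 + 15y3
  subject to:
    y1 + 2y3 >= 6
    y2 + 3y3 >= 3
    y1, y2, y3 >= 0

Solving the primal: x* = (7.5, 0).
  primal value c^T x* = 45.
Solving the dual: y* = (0, 0, 3).
  dual value b^T y* = 45.
Strong duality: c^T x* = b^T y*. Confirmed.

45


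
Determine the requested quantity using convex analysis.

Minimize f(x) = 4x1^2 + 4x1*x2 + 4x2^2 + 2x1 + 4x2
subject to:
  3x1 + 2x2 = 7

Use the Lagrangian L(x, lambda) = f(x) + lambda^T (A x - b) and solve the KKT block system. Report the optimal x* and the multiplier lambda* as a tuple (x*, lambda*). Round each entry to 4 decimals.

Form the Lagrangian:
  L(x, lambda) = (1/2) x^T Q x + c^T x + lambda^T (A x - b)
Stationarity (grad_x L = 0): Q x + c + A^T lambda = 0.
Primal feasibility: A x = b.

This gives the KKT block system:
  [ Q   A^T ] [ x     ]   [-c ]
  [ A    0  ] [ lambda ] = [ b ]

Solving the linear system:
  x*      = (2.2857, 0.0714)
  lambda* = (-6.8571)
  f(x*)   = 26.4286

x* = (2.2857, 0.0714), lambda* = (-6.8571)


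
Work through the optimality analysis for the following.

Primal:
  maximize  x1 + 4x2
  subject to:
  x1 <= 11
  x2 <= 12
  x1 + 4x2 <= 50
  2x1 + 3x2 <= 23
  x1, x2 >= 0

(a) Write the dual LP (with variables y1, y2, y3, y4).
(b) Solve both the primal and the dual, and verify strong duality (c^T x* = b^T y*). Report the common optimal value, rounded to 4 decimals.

The standard primal-dual pair for 'max c^T x s.t. A x <= b, x >= 0' is:
  Dual:  min b^T y  s.t.  A^T y >= c,  y >= 0.

So the dual LP is:
  minimize  11y1 + 12y2 + 50y3 + 23y4
  subject to:
    y1 + y3 + 2y4 >= 1
    y2 + 4y3 + 3y4 >= 4
    y1, y2, y3, y4 >= 0

Solving the primal: x* = (0, 7.6667).
  primal value c^T x* = 30.6667.
Solving the dual: y* = (0, 0, 0, 1.3333).
  dual value b^T y* = 30.6667.
Strong duality: c^T x* = b^T y*. Confirmed.

30.6667


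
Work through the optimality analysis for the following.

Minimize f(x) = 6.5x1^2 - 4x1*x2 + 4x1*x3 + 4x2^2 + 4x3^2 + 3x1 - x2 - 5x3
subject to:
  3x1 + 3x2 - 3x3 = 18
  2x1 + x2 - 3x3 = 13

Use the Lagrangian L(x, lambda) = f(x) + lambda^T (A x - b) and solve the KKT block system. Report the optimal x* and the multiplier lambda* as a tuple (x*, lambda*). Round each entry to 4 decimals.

Form the Lagrangian:
  L(x, lambda) = (1/2) x^T Q x + c^T x + lambda^T (A x - b)
Stationarity (grad_x L = 0): Q x + c + A^T lambda = 0.
Primal feasibility: A x = b.

This gives the KKT block system:
  [ Q   A^T ] [ x     ]   [-c ]
  [ A    0  ] [ lambda ] = [ b ]

Solving the linear system:
  x*      = (1.88, 1.56, -2.56)
  lambda* = (1.0133, -7)
  f(x*)   = 44.82

x* = (1.88, 1.56, -2.56), lambda* = (1.0133, -7)


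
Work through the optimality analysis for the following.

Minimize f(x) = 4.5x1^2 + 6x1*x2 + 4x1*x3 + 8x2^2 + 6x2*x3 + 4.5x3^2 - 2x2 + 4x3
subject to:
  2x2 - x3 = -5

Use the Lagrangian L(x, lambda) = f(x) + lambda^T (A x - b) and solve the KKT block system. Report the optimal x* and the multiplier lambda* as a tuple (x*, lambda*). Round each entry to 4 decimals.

Form the Lagrangian:
  L(x, lambda) = (1/2) x^T Q x + c^T x + lambda^T (A x - b)
Stationarity (grad_x L = 0): Q x + c + A^T lambda = 0.
Primal feasibility: A x = b.

This gives the KKT block system:
  [ Q   A^T ] [ x     ]   [-c ]
  [ A    0  ] [ lambda ] = [ b ]

Solving the linear system:
  x*      = (0.5, -1.75, 1.5)
  lambda* = (9)
  f(x*)   = 27.25

x* = (0.5, -1.75, 1.5), lambda* = (9)


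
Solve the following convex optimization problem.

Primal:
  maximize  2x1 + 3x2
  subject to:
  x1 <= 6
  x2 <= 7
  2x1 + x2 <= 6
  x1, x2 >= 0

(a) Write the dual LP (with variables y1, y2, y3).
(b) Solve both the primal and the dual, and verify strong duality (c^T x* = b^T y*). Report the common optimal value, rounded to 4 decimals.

The standard primal-dual pair for 'max c^T x s.t. A x <= b, x >= 0' is:
  Dual:  min b^T y  s.t.  A^T y >= c,  y >= 0.

So the dual LP is:
  minimize  6y1 + 7y2 + 6y3
  subject to:
    y1 + 2y3 >= 2
    y2 + y3 >= 3
    y1, y2, y3 >= 0

Solving the primal: x* = (0, 6).
  primal value c^T x* = 18.
Solving the dual: y* = (0, 0, 3).
  dual value b^T y* = 18.
Strong duality: c^T x* = b^T y*. Confirmed.

18


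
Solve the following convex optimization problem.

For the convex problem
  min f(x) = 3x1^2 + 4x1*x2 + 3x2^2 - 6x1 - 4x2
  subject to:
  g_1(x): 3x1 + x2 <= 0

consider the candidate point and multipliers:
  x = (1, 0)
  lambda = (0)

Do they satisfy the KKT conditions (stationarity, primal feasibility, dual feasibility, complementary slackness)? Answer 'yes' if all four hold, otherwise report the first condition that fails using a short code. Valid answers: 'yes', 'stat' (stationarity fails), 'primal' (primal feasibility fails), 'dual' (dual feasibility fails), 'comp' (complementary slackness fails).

Gradient of f: grad f(x) = Q x + c = (0, 0)
Constraint values g_i(x) = a_i^T x - b_i:
  g_1((1, 0)) = 3
Stationarity residual: grad f(x) + sum_i lambda_i a_i = (0, 0)
  -> stationarity OK
Primal feasibility (all g_i <= 0): FAILS
Dual feasibility (all lambda_i >= 0): OK
Complementary slackness (lambda_i * g_i(x) = 0 for all i): OK

Verdict: the first failing condition is primal_feasibility -> primal.

primal
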